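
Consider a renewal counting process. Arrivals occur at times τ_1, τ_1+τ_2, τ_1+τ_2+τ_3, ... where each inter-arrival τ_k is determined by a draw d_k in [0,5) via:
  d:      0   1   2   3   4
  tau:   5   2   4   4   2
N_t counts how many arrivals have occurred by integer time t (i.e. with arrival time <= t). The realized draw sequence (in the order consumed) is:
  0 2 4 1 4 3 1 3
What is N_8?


draw d_1=0: τ_1=5, arrival time A_1=5
draw d_2=2: τ_2=4, arrival time A_2=9
draw d_3=4: τ_3=2, arrival time A_3=11
draw d_4=1: τ_4=2, arrival time A_4=13
draw d_5=4: τ_5=2, arrival time A_5=15
draw d_6=3: τ_6=4, arrival time A_6=19
draw d_7=1: τ_7=2, arrival time A_7=21
draw d_8=3: τ_8=4, arrival time A_8=25
N_t over t=0..8: 0:0 1:0 2:0 3:0 4:0 5:1 6:1 7:1 8:1

1


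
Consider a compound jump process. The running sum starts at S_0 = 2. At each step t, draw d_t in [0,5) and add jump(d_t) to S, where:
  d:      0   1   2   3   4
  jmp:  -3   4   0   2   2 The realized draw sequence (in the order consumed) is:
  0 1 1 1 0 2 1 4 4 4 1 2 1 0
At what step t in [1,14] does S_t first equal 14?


8

t=0: S=2, d=0, jump=-3, S_1=-1
t=1: S=-1, d=1, jump=4, S_2=3
t=2: S=3, d=1, jump=4, S_3=7
t=3: S=7, d=1, jump=4, S_4=11
t=4: S=11, d=0, jump=-3, S_5=8
t=5: S=8, d=2, jump=0, S_6=8
t=6: S=8, d=1, jump=4, S_7=12
t=7: S=12, d=4, jump=2, S_8=14
t=8: S=14, d=4, jump=2, S_9=16
t=9: S=16, d=4, jump=2, S_10=18
t=10: S=18, d=1, jump=4, S_11=22
t=11: S=22, d=2, jump=0, S_12=22
t=12: S=22, d=1, jump=4, S_13=26
t=13: S=26, d=0, jump=-3, S_14=23


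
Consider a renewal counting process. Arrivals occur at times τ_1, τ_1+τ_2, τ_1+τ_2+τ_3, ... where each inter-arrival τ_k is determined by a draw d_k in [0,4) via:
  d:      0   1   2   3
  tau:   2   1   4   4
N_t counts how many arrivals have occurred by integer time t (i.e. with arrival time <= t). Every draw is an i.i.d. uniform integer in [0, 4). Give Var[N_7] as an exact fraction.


Inter-arrival values over d=0..3: [2, 1, 4, 4]
Each d has probability 1/4, so the pmf of τ is: f(1) = 1/4, f(2) = 1/4, f(4) = 1/2
Let p_n(j) = P(N_n = j), with p_0 = [1]. Condition on τ_1: p_n(0) = P(τ > n), and for j >= 1, p_n(j) = Σ_{k<=n} f(k)·p_{n−k}(j−1)
p_1 = [3/4, 1/4]  (j = 0..1)
p_2 = [1/2, 7/16, 1/16]  (j = 0..2)
p_3 = [1/2, 5/16, 11/64, 1/64]  (j = 0..3)
p_4 = [0, 3/4, 3/16, 15/256, 1/256]  (j = 0..4)
p_5 = [0, 1/2, 25/64, 23/256, 19/1024, 1/1024]  (j = 0..5)
p_6 = [0, 1/4, 17/32, 45/256, 19/512, 23/4096, 1/4096]  (j = 0..6)
p_7 = [0, 1/4, 11/32, 81/256, 19/256, 57/4096, 27/16384, 1/16384]  (j = 0..7)
E[N_7] = Σ j·p_7(j) = 37085/16384;  E[N_7²] = Σ j²·p_7(j) = 99457/16384
Var[N_7] = 99457/16384 − (37085/16384)² = 254206263/268435456

254206263/268435456


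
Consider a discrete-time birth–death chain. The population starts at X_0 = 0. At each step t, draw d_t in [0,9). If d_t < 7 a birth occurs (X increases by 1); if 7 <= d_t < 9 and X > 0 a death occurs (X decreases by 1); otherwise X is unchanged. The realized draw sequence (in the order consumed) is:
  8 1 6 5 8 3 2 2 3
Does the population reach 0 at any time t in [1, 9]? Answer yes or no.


t=0: X=0, d=8 → hold, X_1=0
t=1: X=0, d=1 → birth, X_2=1
t=2: X=1, d=6 → birth, X_3=2
t=3: X=2, d=5 → birth, X_4=3
t=4: X=3, d=8 → death, X_5=2
t=5: X=2, d=3 → birth, X_6=3
t=6: X=3, d=2 → birth, X_7=4
t=7: X=4, d=2 → birth, X_8=5
t=8: X=5, d=3 → birth, X_9=6

yes


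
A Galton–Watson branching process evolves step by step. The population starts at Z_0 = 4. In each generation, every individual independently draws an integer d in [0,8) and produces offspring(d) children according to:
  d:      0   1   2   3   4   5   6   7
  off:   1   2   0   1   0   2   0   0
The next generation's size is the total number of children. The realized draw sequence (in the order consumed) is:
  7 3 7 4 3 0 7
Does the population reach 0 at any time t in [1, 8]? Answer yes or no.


yes

gen 0: Z_0=4, draws=[7, 3, 7, 4], offspring=[0, 1, 0, 0], Z_1=1
gen 1: Z_1=1, draws=[3], offspring=[1], Z_2=1
gen 2: Z_2=1, draws=[0], offspring=[1], Z_3=1
gen 3: Z_3=1, draws=[7], offspring=[0], Z_4=0
gen 4: Z_4=0, draws=[], offspring=[], Z_5=0
gen 5: Z_5=0, draws=[], offspring=[], Z_6=0
gen 6: Z_6=0, draws=[], offspring=[], Z_7=0
gen 7: Z_7=0, draws=[], offspring=[], Z_8=0


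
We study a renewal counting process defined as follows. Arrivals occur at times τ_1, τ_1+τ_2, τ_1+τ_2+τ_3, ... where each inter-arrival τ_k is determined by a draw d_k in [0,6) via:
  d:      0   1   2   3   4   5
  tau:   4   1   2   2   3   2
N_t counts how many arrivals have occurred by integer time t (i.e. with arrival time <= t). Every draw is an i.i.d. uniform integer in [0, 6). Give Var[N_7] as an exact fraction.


48708678191/78364164096

Inter-arrival values over d=0..5: [4, 1, 2, 2, 3, 2]
Each d has probability 1/6, so the pmf of τ is: f(1) = 1/6, f(2) = 1/2, f(3) = 1/6, f(4) = 1/6
Let p_n(j) = P(N_n = j), with p_0 = [1]. Condition on τ_1: p_n(0) = P(τ > n), and for j >= 1, p_n(j) = Σ_{k<=n} f(k)·p_{n−k}(j−1)
p_1 = [5/6, 1/6]  (j = 0..1)
p_2 = [1/3, 23/36, 1/36]  (j = 0..2)
p_3 = [1/6, 23/36, 41/216, 1/216]  (j = 0..3)
p_4 = [0, 1/2, 49/108, 59/1296, 1/1296]  (j = 0..4)
p_5 = [0, 5/18, 29/54, 227/1296, 77/7776, 1/7776]  (j = 0..5)
p_6 = [0, 1/12, 55/108, 457/1296, 205/3888, 95/46656, 1/46656]  (j = 0..6)
p_7 = [0, 1/36, 37/108, 199/432, 401/2592, 647/46656, 113/279936, 1/279936]  (j = 0..7)
E[N_7] = Σ j·p_7(j) = 779767/279936;  E[N_7²] = Σ j²·p_7(j) = 2346055/279936
Var[N_7] = 2346055/279936 − (779767/279936)² = 48708678191/78364164096


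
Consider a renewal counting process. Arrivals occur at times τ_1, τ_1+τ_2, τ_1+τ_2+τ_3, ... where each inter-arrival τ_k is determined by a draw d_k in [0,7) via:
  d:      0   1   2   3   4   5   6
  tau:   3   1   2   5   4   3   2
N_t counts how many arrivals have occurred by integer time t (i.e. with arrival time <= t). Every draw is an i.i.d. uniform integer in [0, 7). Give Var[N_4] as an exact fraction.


Inter-arrival values over d=0..6: [3, 1, 2, 5, 4, 3, 2]
Each d has probability 1/7, so the pmf of τ is: f(1) = 1/7, f(2) = 2/7, f(3) = 2/7, f(4) = 1/7, f(5) = 1/7
Let p_n(j) = P(N_n = j), with p_0 = [1]. Condition on τ_1: p_n(0) = P(τ > n), and for j >= 1, p_n(j) = Σ_{k<=n} f(k)·p_{n−k}(j−1)
p_1 = [6/7, 1/7]  (j = 0..1)
p_2 = [4/7, 20/49, 1/49]  (j = 0..2)
p_3 = [2/7, 30/49, 34/343, 1/343]  (j = 0..3)
p_4 = [1/7, 29/49, 12/49, 48/2401, 1/2401]  (j = 0..4)
E[N_4] = Σ j·p_4(j) = 2745/2401;  E[N_4²] = Σ j²·p_4(j) = 603/343
Var[N_4] = 603/343 − (2745/2401)² = 2599596/5764801

2599596/5764801


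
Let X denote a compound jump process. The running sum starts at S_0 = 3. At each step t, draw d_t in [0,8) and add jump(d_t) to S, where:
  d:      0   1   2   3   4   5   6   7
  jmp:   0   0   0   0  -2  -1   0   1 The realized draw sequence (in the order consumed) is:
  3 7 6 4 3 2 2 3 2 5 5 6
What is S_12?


t=0: S=3, d=3, jump=0, S_1=3
t=1: S=3, d=7, jump=1, S_2=4
t=2: S=4, d=6, jump=0, S_3=4
t=3: S=4, d=4, jump=-2, S_4=2
t=4: S=2, d=3, jump=0, S_5=2
t=5: S=2, d=2, jump=0, S_6=2
t=6: S=2, d=2, jump=0, S_7=2
t=7: S=2, d=3, jump=0, S_8=2
t=8: S=2, d=2, jump=0, S_9=2
t=9: S=2, d=5, jump=-1, S_10=1
t=10: S=1, d=5, jump=-1, S_11=0
t=11: S=0, d=6, jump=0, S_12=0

0


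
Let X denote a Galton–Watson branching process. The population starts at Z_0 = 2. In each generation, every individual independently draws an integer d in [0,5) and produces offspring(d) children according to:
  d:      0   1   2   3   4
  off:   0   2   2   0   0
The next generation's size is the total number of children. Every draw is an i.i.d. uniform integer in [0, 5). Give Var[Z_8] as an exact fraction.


255660392448/152587890625

Outcome values over d=0..4: [0, 2, 2, 0, 0]
Σy = 4, Σy² = 8, M = 5
μ = 4/5 = 4/5,  σ² = 8/5 − (4/5)² = 24/25
V_0 = 0, E_0 = 2
V_1 = 24/25·E_0 + (4/5)²·V_0 = 48/25;  E_1 = 8/5
V_2 = 24/25·E_1 + (4/5)²·V_1 = 1728/625;  E_2 = 32/25
V_3 = 24/25·E_2 + (4/5)²·V_2 = 46848/15625;  E_3 = 128/125
V_4 = 24/25·E_3 + (4/5)²·V_3 = 1133568/390625;  E_4 = 512/625
V_5 = 24/25·E_4 + (4/5)²·V_4 = 25817088/9765625;  E_5 = 2048/3125
V_6 = 24/25·E_5 + (4/5)²·V_5 = 566673408/244140625;  E_6 = 8192/15625
V_7 = 24/25·E_6 + (4/5)²·V_6 = 12138774528/6103515625;  E_7 = 32768/78125
V_8 = 24/25·E_7 + (4/5)²·V_7 = 255660392448/152587890625;  E_8 = 131072/390625


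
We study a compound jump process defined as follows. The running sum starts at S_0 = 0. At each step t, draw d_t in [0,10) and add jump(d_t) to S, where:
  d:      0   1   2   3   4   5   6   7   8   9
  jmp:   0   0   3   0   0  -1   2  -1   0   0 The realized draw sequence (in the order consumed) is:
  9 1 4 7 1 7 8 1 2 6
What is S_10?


3

t=0: S=0, d=9, jump=0, S_1=0
t=1: S=0, d=1, jump=0, S_2=0
t=2: S=0, d=4, jump=0, S_3=0
t=3: S=0, d=7, jump=-1, S_4=-1
t=4: S=-1, d=1, jump=0, S_5=-1
t=5: S=-1, d=7, jump=-1, S_6=-2
t=6: S=-2, d=8, jump=0, S_7=-2
t=7: S=-2, d=1, jump=0, S_8=-2
t=8: S=-2, d=2, jump=3, S_9=1
t=9: S=1, d=6, jump=2, S_10=3


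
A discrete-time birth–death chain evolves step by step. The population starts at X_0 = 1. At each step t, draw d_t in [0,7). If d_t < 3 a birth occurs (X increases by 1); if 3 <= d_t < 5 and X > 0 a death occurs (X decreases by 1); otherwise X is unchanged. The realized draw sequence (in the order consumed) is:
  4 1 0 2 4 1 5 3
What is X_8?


t=0: X=1, d=4 → death, X_1=0
t=1: X=0, d=1 → birth, X_2=1
t=2: X=1, d=0 → birth, X_3=2
t=3: X=2, d=2 → birth, X_4=3
t=4: X=3, d=4 → death, X_5=2
t=5: X=2, d=1 → birth, X_6=3
t=6: X=3, d=5 → hold, X_7=3
t=7: X=3, d=3 → death, X_8=2

2


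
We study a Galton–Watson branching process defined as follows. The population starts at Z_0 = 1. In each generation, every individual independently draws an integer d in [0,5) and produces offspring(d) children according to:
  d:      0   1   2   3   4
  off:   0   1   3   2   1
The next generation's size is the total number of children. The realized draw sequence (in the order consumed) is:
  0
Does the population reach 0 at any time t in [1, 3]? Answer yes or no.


yes

gen 0: Z_0=1, draws=[0], offspring=[0], Z_1=0
gen 1: Z_1=0, draws=[], offspring=[], Z_2=0
gen 2: Z_2=0, draws=[], offspring=[], Z_3=0


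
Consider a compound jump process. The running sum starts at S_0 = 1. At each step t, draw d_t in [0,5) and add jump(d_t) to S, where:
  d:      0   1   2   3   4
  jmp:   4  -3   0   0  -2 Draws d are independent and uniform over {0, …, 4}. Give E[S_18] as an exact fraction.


Outcome values over d=0..4: [4, -3, 0, 0, -2]
Σy = -1, Σy² = 29, M = 5
μ = -1/5 = -1/5,  σ² = 29/5 − (-1/5)² = 144/25
E[S_18] = 1 + 18·(-1/5) = -13/5

-13/5


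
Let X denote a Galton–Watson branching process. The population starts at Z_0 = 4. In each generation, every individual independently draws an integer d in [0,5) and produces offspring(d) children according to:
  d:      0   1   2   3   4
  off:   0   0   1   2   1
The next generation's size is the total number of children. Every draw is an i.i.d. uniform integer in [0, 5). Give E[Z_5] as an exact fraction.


4096/3125

Outcome values over d=0..4: [0, 0, 1, 2, 1]
Σy = 4, Σy² = 6, M = 5
μ = 4/5 = 4/5,  σ² = 6/5 − (4/5)² = 14/25
E[Z_0] = 4
E[Z_1] = 4/5·E[Z_0] = 16/5
E[Z_2] = 4/5·E[Z_1] = 64/25
E[Z_3] = 4/5·E[Z_2] = 256/125
E[Z_4] = 4/5·E[Z_3] = 1024/625
E[Z_5] = 4/5·E[Z_4] = 4096/3125


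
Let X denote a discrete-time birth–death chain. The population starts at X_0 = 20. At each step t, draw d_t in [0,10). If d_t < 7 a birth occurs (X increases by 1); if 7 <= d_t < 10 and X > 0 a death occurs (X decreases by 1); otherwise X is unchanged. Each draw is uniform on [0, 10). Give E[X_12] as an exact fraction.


124/5

X can drop by at most 1 per step and X_0 = 20 > T = 12, so X_t >= 20 − t >= 8 > 0 for every t <= 12: the floor at 0 (the 'and X > 0' condition) never binds. Hence X_12 = X_0 + Σ_{t<12} Y_t with i.i.d. increments Y_t = y(d_t) ∈ {+1, −1, 0}.
Outcome values over d=0..9: [1, 1, 1, 1, 1, 1, 1, -1, -1, -1]
Σy = 4, Σy² = 10, M = 10
μ = 4/10 = 2/5,  σ² = 10/10 − (2/5)² = 21/25
E[X_12] = 20 + 12·(2/5) = 124/5


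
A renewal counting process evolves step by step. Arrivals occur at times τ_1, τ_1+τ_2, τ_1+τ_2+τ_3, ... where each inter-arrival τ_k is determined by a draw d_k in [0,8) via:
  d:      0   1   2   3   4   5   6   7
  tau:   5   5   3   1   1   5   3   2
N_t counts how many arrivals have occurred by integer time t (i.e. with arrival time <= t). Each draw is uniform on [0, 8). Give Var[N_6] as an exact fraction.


Inter-arrival values over d=0..7: [5, 5, 3, 1, 1, 5, 3, 2]
Each d has probability 1/8, so the pmf of τ is: f(1) = 1/4, f(2) = 1/8, f(3) = 1/4, f(5) = 3/8
Let p_n(j) = P(N_n = j), with p_0 = [1]. Condition on τ_1: p_n(0) = P(τ > n), and for j >= 1, p_n(j) = Σ_{k<=n} f(k)·p_{n−k}(j−1)
p_1 = [3/4, 1/4]  (j = 0..1)
p_2 = [5/8, 5/16, 1/16]  (j = 0..2)
p_3 = [3/8, 1/2, 7/64, 1/64]  (j = 0..3)
p_4 = [3/8, 23/64, 29/128, 9/256, 1/256]  (j = 0..4)
p_5 = [0, 43/64, 59/256, 11/128, 11/1024, 1/1024]  (j = 0..5)
p_6 = [0, 27/64, 221/512, 29/256, 61/2048, 13/4096, 1/4096]  (j = 0..6)
E[N_6] = Σ j·p_6(j) = 7215/4096;  E[N_6²] = Σ j²·p_6(j) = 15289/4096
Var[N_6] = 15289/4096 − (7215/4096)² = 10567519/16777216

10567519/16777216


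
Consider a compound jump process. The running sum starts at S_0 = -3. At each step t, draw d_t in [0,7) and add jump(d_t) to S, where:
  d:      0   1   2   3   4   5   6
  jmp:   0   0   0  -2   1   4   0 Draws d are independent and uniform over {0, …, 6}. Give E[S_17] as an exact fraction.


30/7

Outcome values over d=0..6: [0, 0, 0, -2, 1, 4, 0]
Σy = 3, Σy² = 21, M = 7
μ = 3/7 = 3/7,  σ² = 21/7 − (3/7)² = 138/49
E[S_17] = -3 + 17·(3/7) = 30/7


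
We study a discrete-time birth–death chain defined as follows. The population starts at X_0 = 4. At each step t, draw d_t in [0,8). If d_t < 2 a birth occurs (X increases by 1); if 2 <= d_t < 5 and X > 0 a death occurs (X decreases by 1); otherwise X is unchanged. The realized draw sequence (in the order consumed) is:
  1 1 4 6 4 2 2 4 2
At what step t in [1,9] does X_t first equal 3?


t=0: X=4, d=1 → birth, X_1=5
t=1: X=5, d=1 → birth, X_2=6
t=2: X=6, d=4 → death, X_3=5
t=3: X=5, d=6 → hold, X_4=5
t=4: X=5, d=4 → death, X_5=4
t=5: X=4, d=2 → death, X_6=3
t=6: X=3, d=2 → death, X_7=2
t=7: X=2, d=4 → death, X_8=1
t=8: X=1, d=2 → death, X_9=0

6


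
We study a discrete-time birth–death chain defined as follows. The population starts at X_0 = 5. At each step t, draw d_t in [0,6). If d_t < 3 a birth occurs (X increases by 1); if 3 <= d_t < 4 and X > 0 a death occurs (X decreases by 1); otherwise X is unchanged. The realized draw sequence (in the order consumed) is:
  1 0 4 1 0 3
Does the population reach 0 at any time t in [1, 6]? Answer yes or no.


t=0: X=5, d=1 → birth, X_1=6
t=1: X=6, d=0 → birth, X_2=7
t=2: X=7, d=4 → hold, X_3=7
t=3: X=7, d=1 → birth, X_4=8
t=4: X=8, d=0 → birth, X_5=9
t=5: X=9, d=3 → death, X_6=8

no


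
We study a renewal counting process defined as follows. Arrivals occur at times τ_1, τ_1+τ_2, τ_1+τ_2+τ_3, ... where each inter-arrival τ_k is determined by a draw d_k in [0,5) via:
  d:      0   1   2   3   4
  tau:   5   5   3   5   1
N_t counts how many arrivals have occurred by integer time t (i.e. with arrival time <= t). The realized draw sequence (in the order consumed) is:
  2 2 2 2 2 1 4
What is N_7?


draw d_1=2: τ_1=3, arrival time A_1=3
draw d_2=2: τ_2=3, arrival time A_2=6
draw d_3=2: τ_3=3, arrival time A_3=9
draw d_4=2: τ_4=3, arrival time A_4=12
draw d_5=2: τ_5=3, arrival time A_5=15
draw d_6=1: τ_6=5, arrival time A_6=20
draw d_7=4: τ_7=1, arrival time A_7=21
N_t over t=0..7: 0:0 1:0 2:0 3:1 4:1 5:1 6:2 7:2

2


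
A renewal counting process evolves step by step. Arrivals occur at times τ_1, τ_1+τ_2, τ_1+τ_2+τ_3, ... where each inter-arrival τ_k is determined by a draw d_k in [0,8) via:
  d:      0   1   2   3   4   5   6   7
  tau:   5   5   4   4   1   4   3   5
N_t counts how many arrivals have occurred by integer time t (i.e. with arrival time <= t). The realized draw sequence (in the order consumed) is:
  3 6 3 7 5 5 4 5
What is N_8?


draw d_1=3: τ_1=4, arrival time A_1=4
draw d_2=6: τ_2=3, arrival time A_2=7
draw d_3=3: τ_3=4, arrival time A_3=11
draw d_4=7: τ_4=5, arrival time A_4=16
draw d_5=5: τ_5=4, arrival time A_5=20
draw d_6=5: τ_6=4, arrival time A_6=24
draw d_7=4: τ_7=1, arrival time A_7=25
draw d_8=5: τ_8=4, arrival time A_8=29
N_t over t=0..8: 0:0 1:0 2:0 3:0 4:1 5:1 6:1 7:2 8:2

2


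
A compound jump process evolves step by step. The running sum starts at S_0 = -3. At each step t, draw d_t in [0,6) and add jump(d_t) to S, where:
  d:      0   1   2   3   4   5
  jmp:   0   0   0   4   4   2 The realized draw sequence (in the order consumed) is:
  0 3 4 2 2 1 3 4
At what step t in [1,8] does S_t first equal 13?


t=0: S=-3, d=0, jump=0, S_1=-3
t=1: S=-3, d=3, jump=4, S_2=1
t=2: S=1, d=4, jump=4, S_3=5
t=3: S=5, d=2, jump=0, S_4=5
t=4: S=5, d=2, jump=0, S_5=5
t=5: S=5, d=1, jump=0, S_6=5
t=6: S=5, d=3, jump=4, S_7=9
t=7: S=9, d=4, jump=4, S_8=13

8


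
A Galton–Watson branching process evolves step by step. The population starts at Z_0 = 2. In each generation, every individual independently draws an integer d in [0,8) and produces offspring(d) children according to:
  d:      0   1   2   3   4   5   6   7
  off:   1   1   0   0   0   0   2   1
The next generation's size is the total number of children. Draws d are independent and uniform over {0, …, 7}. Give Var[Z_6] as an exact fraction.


Outcome values over d=0..7: [1, 1, 0, 0, 0, 0, 2, 1]
Σy = 5, Σy² = 7, M = 8
μ = 5/8 = 5/8,  σ² = 7/8 − (5/8)² = 31/64
V_0 = 0, E_0 = 2
V_1 = 31/64·E_0 + (5/8)²·V_0 = 31/32;  E_1 = 5/4
V_2 = 31/64·E_1 + (5/8)²·V_1 = 2015/2048;  E_2 = 25/32
V_3 = 31/64·E_2 + (5/8)²·V_2 = 99975/131072;  E_3 = 125/256
V_4 = 31/64·E_3 + (5/8)²·V_3 = 4483375/8388608;  E_4 = 625/2048
V_5 = 31/64·E_4 + (5/8)²·V_4 = 191444375/536870912;  E_5 = 3125/16384
V_6 = 31/64·E_5 + (5/8)²·V_5 = 7960509375/34359738368;  E_6 = 15625/131072

7960509375/34359738368


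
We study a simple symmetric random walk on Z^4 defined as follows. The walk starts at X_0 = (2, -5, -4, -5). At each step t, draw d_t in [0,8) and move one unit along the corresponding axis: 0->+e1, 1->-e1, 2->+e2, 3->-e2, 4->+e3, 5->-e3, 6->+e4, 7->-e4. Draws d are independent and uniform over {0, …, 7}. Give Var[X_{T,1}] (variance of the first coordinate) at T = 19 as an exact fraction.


19/4

Outcome values over d=0..7: [1, -1, 0, 0, 0, 0, 0, 0]
Σy = 0, Σy² = 2, M = 8
μ = 0/8 = 0,  σ² = 2/8 − (0)² = 1/4
Independent increments: Var[X_19] = 19·σ² = 19·(1/4) = 19/4


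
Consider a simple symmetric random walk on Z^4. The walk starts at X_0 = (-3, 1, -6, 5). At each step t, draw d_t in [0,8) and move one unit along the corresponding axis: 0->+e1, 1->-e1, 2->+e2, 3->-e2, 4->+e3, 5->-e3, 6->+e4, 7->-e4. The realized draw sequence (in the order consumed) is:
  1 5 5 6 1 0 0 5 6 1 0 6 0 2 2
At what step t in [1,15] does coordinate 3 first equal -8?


t=0: X=(-3, 1, -6, 5), d=1 → -e1, X_1=(-4, 1, -6, 5)
t=1: X=(-4, 1, -6, 5), d=5 → -e3, X_2=(-4, 1, -7, 5)
t=2: X=(-4, 1, -7, 5), d=5 → -e3, X_3=(-4, 1, -8, 5)
t=3: X=(-4, 1, -8, 5), d=6 → +e4, X_4=(-4, 1, -8, 6)
t=4: X=(-4, 1, -8, 6), d=1 → -e1, X_5=(-5, 1, -8, 6)
t=5: X=(-5, 1, -8, 6), d=0 → +e1, X_6=(-4, 1, -8, 6)
t=6: X=(-4, 1, -8, 6), d=0 → +e1, X_7=(-3, 1, -8, 6)
t=7: X=(-3, 1, -8, 6), d=5 → -e3, X_8=(-3, 1, -9, 6)
t=8: X=(-3, 1, -9, 6), d=6 → +e4, X_9=(-3, 1, -9, 7)
t=9: X=(-3, 1, -9, 7), d=1 → -e1, X_10=(-4, 1, -9, 7)
t=10: X=(-4, 1, -9, 7), d=0 → +e1, X_11=(-3, 1, -9, 7)
t=11: X=(-3, 1, -9, 7), d=6 → +e4, X_12=(-3, 1, -9, 8)
t=12: X=(-3, 1, -9, 8), d=0 → +e1, X_13=(-2, 1, -9, 8)
t=13: X=(-2, 1, -9, 8), d=2 → +e2, X_14=(-2, 2, -9, 8)
t=14: X=(-2, 2, -9, 8), d=2 → +e2, X_15=(-2, 3, -9, 8)

3


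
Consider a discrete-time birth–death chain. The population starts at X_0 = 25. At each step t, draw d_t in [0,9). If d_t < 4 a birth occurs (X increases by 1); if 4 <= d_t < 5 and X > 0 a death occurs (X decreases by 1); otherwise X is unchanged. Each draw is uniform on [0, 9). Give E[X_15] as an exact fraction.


X can drop by at most 1 per step and X_0 = 25 > T = 15, so X_t >= 25 − t >= 10 > 0 for every t <= 15: the floor at 0 (the 'and X > 0' condition) never binds. Hence X_15 = X_0 + Σ_{t<15} Y_t with i.i.d. increments Y_t = y(d_t) ∈ {+1, −1, 0}.
Outcome values over d=0..8: [1, 1, 1, 1, -1, 0, 0, 0, 0]
Σy = 3, Σy² = 5, M = 9
μ = 3/9 = 1/3,  σ² = 5/9 − (1/3)² = 4/9
E[X_15] = 25 + 15·(1/3) = 30

30


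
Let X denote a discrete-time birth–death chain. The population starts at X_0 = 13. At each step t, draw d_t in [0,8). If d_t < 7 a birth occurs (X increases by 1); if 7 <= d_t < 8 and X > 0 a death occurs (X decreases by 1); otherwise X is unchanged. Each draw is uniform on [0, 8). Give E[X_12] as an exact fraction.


22

X can drop by at most 1 per step and X_0 = 13 > T = 12, so X_t >= 13 − t >= 1 > 0 for every t <= 12: the floor at 0 (the 'and X > 0' condition) never binds. Hence X_12 = X_0 + Σ_{t<12} Y_t with i.i.d. increments Y_t = y(d_t) ∈ {+1, −1, 0}.
Outcome values over d=0..7: [1, 1, 1, 1, 1, 1, 1, -1]
Σy = 6, Σy² = 8, M = 8
μ = 6/8 = 3/4,  σ² = 8/8 − (3/4)² = 7/16
E[X_12] = 13 + 12·(3/4) = 22


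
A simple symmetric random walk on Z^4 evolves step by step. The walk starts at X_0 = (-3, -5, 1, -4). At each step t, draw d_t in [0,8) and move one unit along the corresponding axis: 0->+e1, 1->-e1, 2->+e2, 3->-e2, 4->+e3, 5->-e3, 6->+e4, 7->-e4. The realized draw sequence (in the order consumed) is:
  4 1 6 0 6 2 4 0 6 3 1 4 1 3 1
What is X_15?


t=0: X=(-3, -5, 1, -4), d=4 → +e3, X_1=(-3, -5, 2, -4)
t=1: X=(-3, -5, 2, -4), d=1 → -e1, X_2=(-4, -5, 2, -4)
t=2: X=(-4, -5, 2, -4), d=6 → +e4, X_3=(-4, -5, 2, -3)
t=3: X=(-4, -5, 2, -3), d=0 → +e1, X_4=(-3, -5, 2, -3)
t=4: X=(-3, -5, 2, -3), d=6 → +e4, X_5=(-3, -5, 2, -2)
t=5: X=(-3, -5, 2, -2), d=2 → +e2, X_6=(-3, -4, 2, -2)
t=6: X=(-3, -4, 2, -2), d=4 → +e3, X_7=(-3, -4, 3, -2)
t=7: X=(-3, -4, 3, -2), d=0 → +e1, X_8=(-2, -4, 3, -2)
t=8: X=(-2, -4, 3, -2), d=6 → +e4, X_9=(-2, -4, 3, -1)
t=9: X=(-2, -4, 3, -1), d=3 → -e2, X_10=(-2, -5, 3, -1)
t=10: X=(-2, -5, 3, -1), d=1 → -e1, X_11=(-3, -5, 3, -1)
t=11: X=(-3, -5, 3, -1), d=4 → +e3, X_12=(-3, -5, 4, -1)
t=12: X=(-3, -5, 4, -1), d=1 → -e1, X_13=(-4, -5, 4, -1)
t=13: X=(-4, -5, 4, -1), d=3 → -e2, X_14=(-4, -6, 4, -1)
t=14: X=(-4, -6, 4, -1), d=1 → -e1, X_15=(-5, -6, 4, -1)

(-5, -6, 4, -1)


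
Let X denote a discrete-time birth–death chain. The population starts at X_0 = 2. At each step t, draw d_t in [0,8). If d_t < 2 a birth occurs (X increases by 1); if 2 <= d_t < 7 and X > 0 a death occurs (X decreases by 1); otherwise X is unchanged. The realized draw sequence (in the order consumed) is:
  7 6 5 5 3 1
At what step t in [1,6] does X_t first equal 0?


3

t=0: X=2, d=7 → hold, X_1=2
t=1: X=2, d=6 → death, X_2=1
t=2: X=1, d=5 → death, X_3=0
t=3: X=0, d=5 → hold, X_4=0
t=4: X=0, d=3 → hold, X_5=0
t=5: X=0, d=1 → birth, X_6=1


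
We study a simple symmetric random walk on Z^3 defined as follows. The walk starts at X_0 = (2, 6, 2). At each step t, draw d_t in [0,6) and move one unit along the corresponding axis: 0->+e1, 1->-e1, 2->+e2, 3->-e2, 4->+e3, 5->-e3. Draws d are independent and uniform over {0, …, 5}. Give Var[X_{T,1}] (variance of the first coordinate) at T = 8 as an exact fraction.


Outcome values over d=0..5: [1, -1, 0, 0, 0, 0]
Σy = 0, Σy² = 2, M = 6
μ = 0/6 = 0,  σ² = 2/6 − (0)² = 1/3
Independent increments: Var[X_8] = 8·σ² = 8·(1/3) = 8/3

8/3


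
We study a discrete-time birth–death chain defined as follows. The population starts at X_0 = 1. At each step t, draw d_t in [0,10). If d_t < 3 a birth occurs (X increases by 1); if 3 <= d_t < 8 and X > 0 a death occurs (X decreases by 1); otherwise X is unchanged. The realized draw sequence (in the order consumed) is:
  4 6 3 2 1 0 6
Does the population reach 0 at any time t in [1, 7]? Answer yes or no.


yes

t=0: X=1, d=4 → death, X_1=0
t=1: X=0, d=6 → hold, X_2=0
t=2: X=0, d=3 → hold, X_3=0
t=3: X=0, d=2 → birth, X_4=1
t=4: X=1, d=1 → birth, X_5=2
t=5: X=2, d=0 → birth, X_6=3
t=6: X=3, d=6 → death, X_7=2


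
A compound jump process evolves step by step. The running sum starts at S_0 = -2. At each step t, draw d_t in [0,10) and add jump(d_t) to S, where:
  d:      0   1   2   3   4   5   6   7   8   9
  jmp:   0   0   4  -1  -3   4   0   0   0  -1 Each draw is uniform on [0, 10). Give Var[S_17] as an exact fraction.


7157/100

Outcome values over d=0..9: [0, 0, 4, -1, -3, 4, 0, 0, 0, -1]
Σy = 3, Σy² = 43, M = 10
μ = 3/10 = 3/10,  σ² = 43/10 − (3/10)² = 421/100
Independent increments: Var[S_17] = 17·σ² = 17·(421/100) = 7157/100


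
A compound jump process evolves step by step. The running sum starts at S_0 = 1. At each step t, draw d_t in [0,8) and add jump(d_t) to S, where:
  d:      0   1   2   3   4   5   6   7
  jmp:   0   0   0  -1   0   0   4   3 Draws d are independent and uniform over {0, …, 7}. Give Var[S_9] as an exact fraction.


Outcome values over d=0..7: [0, 0, 0, -1, 0, 0, 4, 3]
Σy = 6, Σy² = 26, M = 8
μ = 6/8 = 3/4,  σ² = 26/8 − (3/4)² = 43/16
Independent increments: Var[S_9] = 9·σ² = 9·(43/16) = 387/16

387/16


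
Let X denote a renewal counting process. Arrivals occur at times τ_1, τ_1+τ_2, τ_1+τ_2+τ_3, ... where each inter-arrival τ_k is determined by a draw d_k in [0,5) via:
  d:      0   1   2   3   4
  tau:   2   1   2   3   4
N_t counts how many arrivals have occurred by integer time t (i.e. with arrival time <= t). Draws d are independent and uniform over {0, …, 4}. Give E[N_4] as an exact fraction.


936/625

Inter-arrival values over d=0..4: [2, 1, 2, 3, 4]
Each d has probability 1/5, so the pmf of τ is: f(1) = 1/5, f(2) = 2/5, f(3) = 1/5, f(4) = 1/5
Renewal equation for m(n) = E[N_n]: condition on τ_1 = k (if k <= n, one arrival plus a fresh copy on the remaining n−k steps): m(n) = F(n) + Σ_{k<=n} f(k)·m(n−k), where F(n) = P(τ <= n) and m(0) = 0
m(1) = F(1) = 1/5
m(2) = F(2) + f(1)·m(1) = 3/5 + 1/5·1/5 = 16/25
m(3) = F(3) + f(1)·m(2) + f(2)·m(1) = 4/5 + 1/5·16/25 + 2/5·1/5 = 126/125
m(4) = F(4) + f(1)·m(3) + f(2)·m(2) + f(3)·m(1) = 1 + 1/5·126/125 + 2/5·16/25 + 1/5·1/5 = 936/625
E[N_4] = m(4) = 936/625


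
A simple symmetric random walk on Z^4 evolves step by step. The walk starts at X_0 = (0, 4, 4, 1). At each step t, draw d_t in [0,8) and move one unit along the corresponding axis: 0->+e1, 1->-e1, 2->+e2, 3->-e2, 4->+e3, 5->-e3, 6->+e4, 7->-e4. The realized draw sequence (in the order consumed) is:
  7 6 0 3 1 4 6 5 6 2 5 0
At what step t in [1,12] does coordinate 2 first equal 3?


t=0: X=(0, 4, 4, 1), d=7 → -e4, X_1=(0, 4, 4, 0)
t=1: X=(0, 4, 4, 0), d=6 → +e4, X_2=(0, 4, 4, 1)
t=2: X=(0, 4, 4, 1), d=0 → +e1, X_3=(1, 4, 4, 1)
t=3: X=(1, 4, 4, 1), d=3 → -e2, X_4=(1, 3, 4, 1)
t=4: X=(1, 3, 4, 1), d=1 → -e1, X_5=(0, 3, 4, 1)
t=5: X=(0, 3, 4, 1), d=4 → +e3, X_6=(0, 3, 5, 1)
t=6: X=(0, 3, 5, 1), d=6 → +e4, X_7=(0, 3, 5, 2)
t=7: X=(0, 3, 5, 2), d=5 → -e3, X_8=(0, 3, 4, 2)
t=8: X=(0, 3, 4, 2), d=6 → +e4, X_9=(0, 3, 4, 3)
t=9: X=(0, 3, 4, 3), d=2 → +e2, X_10=(0, 4, 4, 3)
t=10: X=(0, 4, 4, 3), d=5 → -e3, X_11=(0, 4, 3, 3)
t=11: X=(0, 4, 3, 3), d=0 → +e1, X_12=(1, 4, 3, 3)

4


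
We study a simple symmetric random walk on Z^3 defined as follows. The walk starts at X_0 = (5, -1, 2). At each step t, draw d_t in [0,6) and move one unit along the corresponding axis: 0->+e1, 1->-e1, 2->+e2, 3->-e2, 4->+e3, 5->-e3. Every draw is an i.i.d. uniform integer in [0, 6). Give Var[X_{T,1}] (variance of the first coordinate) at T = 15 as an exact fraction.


5

Outcome values over d=0..5: [1, -1, 0, 0, 0, 0]
Σy = 0, Σy² = 2, M = 6
μ = 0/6 = 0,  σ² = 2/6 − (0)² = 1/3
Independent increments: Var[X_15] = 15·σ² = 15·(1/3) = 5


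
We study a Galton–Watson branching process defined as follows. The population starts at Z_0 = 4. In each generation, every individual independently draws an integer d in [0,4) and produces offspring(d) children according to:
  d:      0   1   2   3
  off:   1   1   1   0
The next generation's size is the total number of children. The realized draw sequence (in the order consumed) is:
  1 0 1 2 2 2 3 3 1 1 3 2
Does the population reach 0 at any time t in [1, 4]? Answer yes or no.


gen 0: Z_0=4, draws=[1, 0, 1, 2], offspring=[1, 1, 1, 1], Z_1=4
gen 1: Z_1=4, draws=[2, 2, 3, 3], offspring=[1, 1, 0, 0], Z_2=2
gen 2: Z_2=2, draws=[1, 1], offspring=[1, 1], Z_3=2
gen 3: Z_3=2, draws=[3, 2], offspring=[0, 1], Z_4=1

no


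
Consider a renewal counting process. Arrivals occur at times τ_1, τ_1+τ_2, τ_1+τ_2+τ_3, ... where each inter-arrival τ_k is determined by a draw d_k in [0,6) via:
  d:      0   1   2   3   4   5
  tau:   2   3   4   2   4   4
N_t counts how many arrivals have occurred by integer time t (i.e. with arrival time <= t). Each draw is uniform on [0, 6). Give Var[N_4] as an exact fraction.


Inter-arrival values over d=0..5: [2, 3, 4, 2, 4, 4]
Each d has probability 1/6, so the pmf of τ is: f(2) = 1/3, f(3) = 1/6, f(4) = 1/2
Let p_n(j) = P(N_n = j), with p_0 = [1]. Condition on τ_1: p_n(0) = P(τ > n), and for j >= 1, p_n(j) = Σ_{k<=n} f(k)·p_{n−k}(j−1)
p_1 = [1]  (j = 0)
p_2 = [2/3, 1/3]  (j = 0..1)
p_3 = [1/2, 1/2]  (j = 0..1)
p_4 = [0, 8/9, 1/9]  (j = 0..2)
E[N_4] = Σ j·p_4(j) = 10/9;  E[N_4²] = Σ j²·p_4(j) = 4/3
Var[N_4] = 4/3 − (10/9)² = 8/81

8/81


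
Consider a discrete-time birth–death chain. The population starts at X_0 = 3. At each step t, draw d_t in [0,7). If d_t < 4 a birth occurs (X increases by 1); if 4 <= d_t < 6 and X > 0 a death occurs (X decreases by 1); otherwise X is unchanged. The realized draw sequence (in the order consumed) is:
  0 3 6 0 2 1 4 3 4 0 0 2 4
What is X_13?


9

t=0: X=3, d=0 → birth, X_1=4
t=1: X=4, d=3 → birth, X_2=5
t=2: X=5, d=6 → hold, X_3=5
t=3: X=5, d=0 → birth, X_4=6
t=4: X=6, d=2 → birth, X_5=7
t=5: X=7, d=1 → birth, X_6=8
t=6: X=8, d=4 → death, X_7=7
t=7: X=7, d=3 → birth, X_8=8
t=8: X=8, d=4 → death, X_9=7
t=9: X=7, d=0 → birth, X_10=8
t=10: X=8, d=0 → birth, X_11=9
t=11: X=9, d=2 → birth, X_12=10
t=12: X=10, d=4 → death, X_13=9


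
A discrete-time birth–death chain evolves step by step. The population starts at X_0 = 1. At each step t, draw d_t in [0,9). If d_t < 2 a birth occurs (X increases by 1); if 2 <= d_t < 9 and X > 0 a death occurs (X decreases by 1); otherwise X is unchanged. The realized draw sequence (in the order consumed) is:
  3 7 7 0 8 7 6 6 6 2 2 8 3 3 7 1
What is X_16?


t=0: X=1, d=3 → death, X_1=0
t=1: X=0, d=7 → hold, X_2=0
t=2: X=0, d=7 → hold, X_3=0
t=3: X=0, d=0 → birth, X_4=1
t=4: X=1, d=8 → death, X_5=0
t=5: X=0, d=7 → hold, X_6=0
t=6: X=0, d=6 → hold, X_7=0
t=7: X=0, d=6 → hold, X_8=0
t=8: X=0, d=6 → hold, X_9=0
t=9: X=0, d=2 → hold, X_10=0
t=10: X=0, d=2 → hold, X_11=0
t=11: X=0, d=8 → hold, X_12=0
t=12: X=0, d=3 → hold, X_13=0
t=13: X=0, d=3 → hold, X_14=0
t=14: X=0, d=7 → hold, X_15=0
t=15: X=0, d=1 → birth, X_16=1

1


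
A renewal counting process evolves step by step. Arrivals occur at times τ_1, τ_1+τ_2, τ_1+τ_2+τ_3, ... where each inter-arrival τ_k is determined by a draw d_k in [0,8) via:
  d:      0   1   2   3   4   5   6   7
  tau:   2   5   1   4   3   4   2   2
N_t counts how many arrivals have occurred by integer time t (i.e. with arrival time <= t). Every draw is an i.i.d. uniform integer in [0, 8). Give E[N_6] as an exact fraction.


489537/262144

Inter-arrival values over d=0..7: [2, 5, 1, 4, 3, 4, 2, 2]
Each d has probability 1/8, so the pmf of τ is: f(1) = 1/8, f(2) = 3/8, f(3) = 1/8, f(4) = 1/4, f(5) = 1/8
Renewal equation for m(n) = E[N_n]: condition on τ_1 = k (if k <= n, one arrival plus a fresh copy on the remaining n−k steps): m(n) = F(n) + Σ_{k<=n} f(k)·m(n−k), where F(n) = P(τ <= n) and m(0) = 0
m(1) = F(1) = 1/8
m(2) = F(2) + f(1)·m(1) = 1/2 + 1/8·1/8 = 33/64
m(3) = F(3) + f(1)·m(2) + f(2)·m(1) = 5/8 + 1/8·33/64 + 3/8·1/8 = 377/512
m(4) = F(4) + f(1)·m(3) + f(2)·m(2) + f(3)·m(1) = 7/8 + 1/8·377/512 + 3/8·33/64 + 1/8·1/8 = 4817/4096
m(5) = F(5) + f(1)·m(4) + f(2)·m(3) + f(3)·m(2) + f(4)·m(1) = 1 + 1/8·4817/4096 + 3/8·377/512 + 1/8·33/64 + 1/4·1/8 = 49769/32768
m(6) = F(6) + f(1)·m(5) + f(2)·m(4) + f(3)·m(3) + f(4)·m(2) + f(5)·m(1) = 1 + 1/8·49769/32768 + 3/8·4817/4096 + 1/8·377/512 + 1/4·33/64 + 1/8·1/8 = 489537/262144
E[N_6] = m(6) = 489537/262144


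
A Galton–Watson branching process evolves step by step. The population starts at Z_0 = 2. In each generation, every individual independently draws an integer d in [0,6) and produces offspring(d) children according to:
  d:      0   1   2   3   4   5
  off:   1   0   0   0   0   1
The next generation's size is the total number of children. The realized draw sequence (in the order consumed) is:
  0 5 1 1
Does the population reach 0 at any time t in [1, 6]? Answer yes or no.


gen 0: Z_0=2, draws=[0, 5], offspring=[1, 1], Z_1=2
gen 1: Z_1=2, draws=[1, 1], offspring=[0, 0], Z_2=0
gen 2: Z_2=0, draws=[], offspring=[], Z_3=0
gen 3: Z_3=0, draws=[], offspring=[], Z_4=0
gen 4: Z_4=0, draws=[], offspring=[], Z_5=0
gen 5: Z_5=0, draws=[], offspring=[], Z_6=0

yes


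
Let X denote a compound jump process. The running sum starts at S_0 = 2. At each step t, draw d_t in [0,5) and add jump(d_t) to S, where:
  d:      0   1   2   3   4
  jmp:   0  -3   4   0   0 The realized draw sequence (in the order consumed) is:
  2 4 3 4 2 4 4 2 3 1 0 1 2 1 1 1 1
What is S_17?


t=0: S=2, d=2, jump=4, S_1=6
t=1: S=6, d=4, jump=0, S_2=6
t=2: S=6, d=3, jump=0, S_3=6
t=3: S=6, d=4, jump=0, S_4=6
t=4: S=6, d=2, jump=4, S_5=10
t=5: S=10, d=4, jump=0, S_6=10
t=6: S=10, d=4, jump=0, S_7=10
t=7: S=10, d=2, jump=4, S_8=14
t=8: S=14, d=3, jump=0, S_9=14
t=9: S=14, d=1, jump=-3, S_10=11
t=10: S=11, d=0, jump=0, S_11=11
t=11: S=11, d=1, jump=-3, S_12=8
t=12: S=8, d=2, jump=4, S_13=12
t=13: S=12, d=1, jump=-3, S_14=9
t=14: S=9, d=1, jump=-3, S_15=6
t=15: S=6, d=1, jump=-3, S_16=3
t=16: S=3, d=1, jump=-3, S_17=0

0


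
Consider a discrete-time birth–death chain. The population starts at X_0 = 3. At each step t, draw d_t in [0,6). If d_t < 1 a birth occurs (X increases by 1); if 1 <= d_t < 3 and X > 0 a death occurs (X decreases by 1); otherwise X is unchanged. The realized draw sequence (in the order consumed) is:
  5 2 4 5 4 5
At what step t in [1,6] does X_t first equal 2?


t=0: X=3, d=5 → hold, X_1=3
t=1: X=3, d=2 → death, X_2=2
t=2: X=2, d=4 → hold, X_3=2
t=3: X=2, d=5 → hold, X_4=2
t=4: X=2, d=4 → hold, X_5=2
t=5: X=2, d=5 → hold, X_6=2

2


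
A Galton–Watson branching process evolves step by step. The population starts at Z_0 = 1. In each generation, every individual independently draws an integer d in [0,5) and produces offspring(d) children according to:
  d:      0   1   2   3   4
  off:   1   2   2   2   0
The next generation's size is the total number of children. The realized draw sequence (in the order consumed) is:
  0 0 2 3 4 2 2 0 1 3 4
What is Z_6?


gen 0: Z_0=1, draws=[0], offspring=[1], Z_1=1
gen 1: Z_1=1, draws=[0], offspring=[1], Z_2=1
gen 2: Z_2=1, draws=[2], offspring=[2], Z_3=2
gen 3: Z_3=2, draws=[3, 4], offspring=[2, 0], Z_4=2
gen 4: Z_4=2, draws=[2, 2], offspring=[2, 2], Z_5=4
gen 5: Z_5=4, draws=[0, 1, 3, 4], offspring=[1, 2, 2, 0], Z_6=5

5


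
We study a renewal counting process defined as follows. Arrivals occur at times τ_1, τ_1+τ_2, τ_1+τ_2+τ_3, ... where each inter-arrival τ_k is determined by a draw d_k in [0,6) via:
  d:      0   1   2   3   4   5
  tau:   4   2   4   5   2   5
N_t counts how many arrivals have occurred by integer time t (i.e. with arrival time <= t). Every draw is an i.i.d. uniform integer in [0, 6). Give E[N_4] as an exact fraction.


7/9

Inter-arrival values over d=0..5: [4, 2, 4, 5, 2, 5]
Each d has probability 1/6, so the pmf of τ is: f(2) = 1/3, f(4) = 1/3, f(5) = 1/3
Renewal equation for m(n) = E[N_n]: condition on τ_1 = k (if k <= n, one arrival plus a fresh copy on the remaining n−k steps): m(n) = F(n) + Σ_{k<=n} f(k)·m(n−k), where F(n) = P(τ <= n) and m(0) = 0
m(1) = F(1) = 0
m(2) = F(2) = 1/3
m(3) = F(3) = 1/3
m(4) = F(4) + f(2)·m(2) = 2/3 + 1/3·1/3 = 7/9
E[N_4] = m(4) = 7/9


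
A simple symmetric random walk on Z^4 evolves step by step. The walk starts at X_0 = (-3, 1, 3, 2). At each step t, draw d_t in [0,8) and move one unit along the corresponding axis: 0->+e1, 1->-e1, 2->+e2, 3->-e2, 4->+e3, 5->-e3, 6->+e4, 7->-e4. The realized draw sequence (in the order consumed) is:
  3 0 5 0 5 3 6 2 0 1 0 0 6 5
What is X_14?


t=0: X=(-3, 1, 3, 2), d=3 → -e2, X_1=(-3, 0, 3, 2)
t=1: X=(-3, 0, 3, 2), d=0 → +e1, X_2=(-2, 0, 3, 2)
t=2: X=(-2, 0, 3, 2), d=5 → -e3, X_3=(-2, 0, 2, 2)
t=3: X=(-2, 0, 2, 2), d=0 → +e1, X_4=(-1, 0, 2, 2)
t=4: X=(-1, 0, 2, 2), d=5 → -e3, X_5=(-1, 0, 1, 2)
t=5: X=(-1, 0, 1, 2), d=3 → -e2, X_6=(-1, -1, 1, 2)
t=6: X=(-1, -1, 1, 2), d=6 → +e4, X_7=(-1, -1, 1, 3)
t=7: X=(-1, -1, 1, 3), d=2 → +e2, X_8=(-1, 0, 1, 3)
t=8: X=(-1, 0, 1, 3), d=0 → +e1, X_9=(0, 0, 1, 3)
t=9: X=(0, 0, 1, 3), d=1 → -e1, X_10=(-1, 0, 1, 3)
t=10: X=(-1, 0, 1, 3), d=0 → +e1, X_11=(0, 0, 1, 3)
t=11: X=(0, 0, 1, 3), d=0 → +e1, X_12=(1, 0, 1, 3)
t=12: X=(1, 0, 1, 3), d=6 → +e4, X_13=(1, 0, 1, 4)
t=13: X=(1, 0, 1, 4), d=5 → -e3, X_14=(1, 0, 0, 4)

(1, 0, 0, 4)


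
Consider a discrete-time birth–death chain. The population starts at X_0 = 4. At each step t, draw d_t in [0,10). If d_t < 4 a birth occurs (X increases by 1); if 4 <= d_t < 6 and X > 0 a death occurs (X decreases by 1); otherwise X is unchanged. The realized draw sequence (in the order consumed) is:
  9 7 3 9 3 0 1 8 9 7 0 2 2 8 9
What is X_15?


11

t=0: X=4, d=9 → hold, X_1=4
t=1: X=4, d=7 → hold, X_2=4
t=2: X=4, d=3 → birth, X_3=5
t=3: X=5, d=9 → hold, X_4=5
t=4: X=5, d=3 → birth, X_5=6
t=5: X=6, d=0 → birth, X_6=7
t=6: X=7, d=1 → birth, X_7=8
t=7: X=8, d=8 → hold, X_8=8
t=8: X=8, d=9 → hold, X_9=8
t=9: X=8, d=7 → hold, X_10=8
t=10: X=8, d=0 → birth, X_11=9
t=11: X=9, d=2 → birth, X_12=10
t=12: X=10, d=2 → birth, X_13=11
t=13: X=11, d=8 → hold, X_14=11
t=14: X=11, d=9 → hold, X_15=11


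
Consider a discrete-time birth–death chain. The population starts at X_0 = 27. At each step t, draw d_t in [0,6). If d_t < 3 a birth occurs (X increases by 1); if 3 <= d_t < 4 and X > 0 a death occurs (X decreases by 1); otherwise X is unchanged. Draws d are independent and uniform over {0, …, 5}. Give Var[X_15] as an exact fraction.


25/3

X can drop by at most 1 per step and X_0 = 27 > T = 15, so X_t >= 27 − t >= 12 > 0 for every t <= 15: the floor at 0 (the 'and X > 0' condition) never binds. Hence X_15 = X_0 + Σ_{t<15} Y_t with i.i.d. increments Y_t = y(d_t) ∈ {+1, −1, 0}.
Outcome values over d=0..5: [1, 1, 1, -1, 0, 0]
Σy = 2, Σy² = 4, M = 6
μ = 2/6 = 1/3,  σ² = 4/6 − (1/3)² = 5/9
Independent increments: Var[X_15] = 15·σ² = 15·(5/9) = 25/3


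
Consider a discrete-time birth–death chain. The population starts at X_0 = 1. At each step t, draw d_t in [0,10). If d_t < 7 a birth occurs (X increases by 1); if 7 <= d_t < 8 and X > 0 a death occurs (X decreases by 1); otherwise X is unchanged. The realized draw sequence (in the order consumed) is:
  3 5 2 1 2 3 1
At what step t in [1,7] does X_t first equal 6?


t=0: X=1, d=3 → birth, X_1=2
t=1: X=2, d=5 → birth, X_2=3
t=2: X=3, d=2 → birth, X_3=4
t=3: X=4, d=1 → birth, X_4=5
t=4: X=5, d=2 → birth, X_5=6
t=5: X=6, d=3 → birth, X_6=7
t=6: X=7, d=1 → birth, X_7=8

5


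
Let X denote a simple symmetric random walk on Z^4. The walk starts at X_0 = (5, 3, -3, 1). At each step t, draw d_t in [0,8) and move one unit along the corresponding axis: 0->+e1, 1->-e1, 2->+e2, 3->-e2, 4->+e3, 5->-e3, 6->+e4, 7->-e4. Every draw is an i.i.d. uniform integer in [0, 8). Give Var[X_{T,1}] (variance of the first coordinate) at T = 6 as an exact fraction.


Outcome values over d=0..7: [1, -1, 0, 0, 0, 0, 0, 0]
Σy = 0, Σy² = 2, M = 8
μ = 0/8 = 0,  σ² = 2/8 − (0)² = 1/4
Independent increments: Var[X_6] = 6·σ² = 6·(1/4) = 3/2

3/2
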